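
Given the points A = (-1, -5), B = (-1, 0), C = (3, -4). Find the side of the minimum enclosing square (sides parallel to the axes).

The bounding box has width 4 and height 5.
An axis-aligned square enclosing the set must have side ≥ max(width, height).
So the minimum side is max(4, 5) = 5.

5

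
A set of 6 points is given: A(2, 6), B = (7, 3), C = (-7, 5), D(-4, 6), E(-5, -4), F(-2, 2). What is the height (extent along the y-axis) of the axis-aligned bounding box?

max y = 6, min y = -4, so height = 10.

10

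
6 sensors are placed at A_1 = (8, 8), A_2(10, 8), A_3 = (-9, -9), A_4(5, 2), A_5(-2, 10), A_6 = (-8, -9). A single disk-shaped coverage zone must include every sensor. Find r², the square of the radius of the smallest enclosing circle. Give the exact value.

A smallest enclosing disk is always determined by at most three of the input points on its boundary.
The farthest pair is A_2–A_3 with squared distance 650. The circle on this segment as diameter has centre (0.5, -0.5) and r² = 650/4 = 162.5.
Check A_1: distance² to centre = 128.5 ≤ 162.5, so it lies inside.
All remaining points lie in this disk, and no smaller disk contains both endpoints, so this is the minimum enclosing circle.

162.5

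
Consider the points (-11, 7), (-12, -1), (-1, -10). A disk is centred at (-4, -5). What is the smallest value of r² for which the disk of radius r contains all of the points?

193

The required radius is the distance from (-4, -5) to the farthest point.
Squared distances: 193, 80, 34.
Maximum is 193, attained at (-11, 7).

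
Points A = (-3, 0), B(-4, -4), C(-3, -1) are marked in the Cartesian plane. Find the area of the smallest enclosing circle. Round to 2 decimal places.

Side lengths²: AB² = 17, AC² = 1, BC² = 10.
Since AB² = 17 ≥ 10 + 1 = 11, the angle opposite AB is not acute, so the smallest enclosing circle has AB as diameter.
Centre = midpoint of AB = (-3.5, -2), r² = 17/4 = 4.25.
Area = π·r² = π·4.25 ≈ 13.35.

13.35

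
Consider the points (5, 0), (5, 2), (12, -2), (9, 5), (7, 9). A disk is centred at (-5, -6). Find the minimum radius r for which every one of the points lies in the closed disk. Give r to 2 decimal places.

19.21

The required radius is the distance from (-5, -6) to the farthest point.
Squared distances: 136, 164, 305, 317, 369.
Maximum is 369, attained at (7, 9).
r = √369 ≈ 19.21.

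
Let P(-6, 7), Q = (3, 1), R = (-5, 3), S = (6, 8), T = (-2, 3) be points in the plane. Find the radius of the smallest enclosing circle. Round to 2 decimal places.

By Welzl's lemma the MEC is supported by two points (diametrically opposite) or three points (on a circumcircle).
The minimum enclosing circle is determined by three boundary points: P, Q, S.
Their circumcentre is (5/54, 115/18) with r² = 54665/1458.
The farthest remaining point R is at distance² 54557/1458 ≤ 54665/1458.
r = √(54665/1458) ≈ 6.12.

6.12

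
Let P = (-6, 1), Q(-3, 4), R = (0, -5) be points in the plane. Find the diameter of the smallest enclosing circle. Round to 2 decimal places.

Side lengths²: PQ² = 18, PR² = 72, QR² = 90.
Since QR² = 90 ≥ 72 + 18 = 90, the angle opposite QR is not acute, so the smallest enclosing circle has QR as diameter.
Centre = midpoint of QR = (-1.5, -0.5), r² = 90/4 = 22.5.
Diameter = 2r = 2√(22.5) ≈ 9.49.

9.49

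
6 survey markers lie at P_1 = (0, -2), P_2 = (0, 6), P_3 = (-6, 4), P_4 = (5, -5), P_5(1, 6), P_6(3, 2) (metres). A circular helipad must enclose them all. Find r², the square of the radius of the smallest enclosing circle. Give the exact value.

50.5

A smallest enclosing disk is always determined by at most three of the input points on its boundary.
The farthest pair is P_3–P_4 with squared distance 202. The circle on this segment as diameter has centre (-0.5, -0.5) and r² = 202/4 = 50.5.
Check P_1: distance² to centre = 2.5 ≤ 50.5, so it lies inside.
All remaining points lie in this disk, and no smaller disk contains both endpoints, so this is the minimum enclosing circle.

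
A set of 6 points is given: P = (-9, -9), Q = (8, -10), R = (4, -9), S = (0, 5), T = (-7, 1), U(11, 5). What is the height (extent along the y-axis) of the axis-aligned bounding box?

max y = 5, min y = -10, so height = 15.

15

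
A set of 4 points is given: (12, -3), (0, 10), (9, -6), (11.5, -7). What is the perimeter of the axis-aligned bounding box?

Width = max x − min x = 12 − 0 = 12.
Height = max y − min y = 10 − (-7) = 17.
Perimeter = 2(12 + 17) = 58.

58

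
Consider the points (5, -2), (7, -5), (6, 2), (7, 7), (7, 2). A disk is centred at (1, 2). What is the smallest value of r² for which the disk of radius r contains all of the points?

The required radius is the distance from (1, 2) to the farthest point.
Squared distances: 32, 85, 25, 61, 36.
Maximum is 85, attained at (7, -5).

85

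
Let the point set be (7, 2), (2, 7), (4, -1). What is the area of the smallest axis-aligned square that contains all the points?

64

The bounding box has width 5 and height 8.
An axis-aligned square enclosing the set must have side ≥ max(width, height).
So the minimum side is max(5, 8) = 8.
Area = 8² = 64.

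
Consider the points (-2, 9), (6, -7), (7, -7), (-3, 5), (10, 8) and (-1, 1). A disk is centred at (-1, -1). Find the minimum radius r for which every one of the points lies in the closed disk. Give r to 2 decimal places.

14.21

The required radius is the distance from (-1, -1) to the farthest point.
Squared distances: 101, 85, 100, 40, 202, 4.
Maximum is 202, attained at (10, 8).
r = √202 ≈ 14.21.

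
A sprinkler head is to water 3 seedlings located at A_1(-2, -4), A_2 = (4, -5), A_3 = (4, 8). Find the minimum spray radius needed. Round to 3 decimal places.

6.801

Side lengths²: A_1A_2² = 37, A_1A_3² = 180, A_2A_3² = 169.
Since A_1A_3² = 180 < 169 + 37 = 206, the triangle is acute, so the smallest enclosing circle is the circumcircle.
Circumcentre = (2, 1.5), r² = 46.25.
r = √(46.25) ≈ 6.801.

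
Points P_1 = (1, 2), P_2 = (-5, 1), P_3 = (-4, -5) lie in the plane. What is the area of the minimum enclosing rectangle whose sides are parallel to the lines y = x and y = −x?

In coordinates u = x + y, v = x − y the rectangle is axis-aligned; the map (x,y)→(u,v) scales areas by 2.
u-values: 3, -4, -9; range = 3 − (-9) = 12.
v-values: -1, -6, 1; range = 1 − (-6) = 7.
Area = (12 × 7) / 2 = 42.

42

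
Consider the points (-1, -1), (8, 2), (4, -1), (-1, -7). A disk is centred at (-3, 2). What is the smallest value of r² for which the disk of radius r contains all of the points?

The required radius is the distance from (-3, 2) to the farthest point.
Squared distances: 13, 121, 58, 85.
Maximum is 121, attained at (8, 2).

121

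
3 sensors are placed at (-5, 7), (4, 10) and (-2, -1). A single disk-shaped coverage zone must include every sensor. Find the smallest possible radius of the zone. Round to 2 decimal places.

Call the three points A, B, C in the order given.
Side lengths²: AB² = 90, AC² = 73, BC² = 157.
Since BC² = 157 < 90 + 73 = 163, the triangle is acute, so the smallest enclosing circle is the circumcircle.
Circumcentre = (43/54, 83/18), r² = 57305/1458.
r = √(57305/1458) ≈ 6.27.

6.27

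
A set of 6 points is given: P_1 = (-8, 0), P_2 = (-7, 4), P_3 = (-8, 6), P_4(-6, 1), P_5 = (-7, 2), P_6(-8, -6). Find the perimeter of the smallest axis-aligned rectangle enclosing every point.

Width = max x − min x = -6 − (-8) = 2.
Height = max y − min y = 6 − (-6) = 12.
Perimeter = 2(2 + 12) = 28.

28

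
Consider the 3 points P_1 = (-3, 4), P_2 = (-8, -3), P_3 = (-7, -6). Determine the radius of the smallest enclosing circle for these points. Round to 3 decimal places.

5.385

Side lengths²: P_1P_2² = 74, P_1P_3² = 116, P_2P_3² = 10.
Since P_1P_3² = 116 ≥ 74 + 10 = 84, the angle opposite P_1P_3 is not acute, so the smallest enclosing circle has P_1P_3 as diameter.
Centre = midpoint of P_1P_3 = (-5, -1), r² = 116/4 = 29.
r = √29 ≈ 5.385.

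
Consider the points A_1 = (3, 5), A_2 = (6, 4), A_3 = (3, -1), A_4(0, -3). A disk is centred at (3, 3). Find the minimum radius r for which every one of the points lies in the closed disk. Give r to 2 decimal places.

The required radius is the distance from (3, 3) to the farthest point.
Squared distances: 4, 10, 16, 45.
Maximum is 45, attained at A_4.
r = √45 ≈ 6.71.

6.71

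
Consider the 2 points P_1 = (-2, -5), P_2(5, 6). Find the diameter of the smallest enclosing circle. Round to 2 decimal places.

13.04

The smallest circle enclosing two points has them as diameter endpoints.
Centre = midpoint = (1.5, 0.5); r² = |P_1P_2|²/4 = 170/4 = 42.5.
Diameter = 2r = 2√(42.5) ≈ 13.04.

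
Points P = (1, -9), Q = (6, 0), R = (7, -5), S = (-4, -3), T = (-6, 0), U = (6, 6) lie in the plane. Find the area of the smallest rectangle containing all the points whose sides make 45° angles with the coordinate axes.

In coordinates u = x + y, v = x − y the rectangle is axis-aligned; the map (x,y)→(u,v) scales areas by 2.
u-values: -8, 6, 2, -7, -6, 12; range = 12 − (-8) = 20.
v-values: 10, 6, 12, -1, -6, 0; range = 12 − (-6) = 18.
Area = (20 × 18) / 2 = 180.

180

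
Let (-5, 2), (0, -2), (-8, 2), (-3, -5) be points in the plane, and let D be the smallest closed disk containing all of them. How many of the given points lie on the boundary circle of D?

3

A smallest enclosing disk is always determined by at most three of the input points on its boundary.
The minimum enclosing circle is determined by three boundary points: (0, -2), (-8, 2), (-3, -5).
Their circumcentre is (-13/3, -2/3) with r² = 185/9.
The farthest remaining point (-5, 2) is at distance² 68/9 ≤ 185/9.
The points at distance exactly r from the centre are (0, -2), (-8, 2), (-3, -5) — 3 points.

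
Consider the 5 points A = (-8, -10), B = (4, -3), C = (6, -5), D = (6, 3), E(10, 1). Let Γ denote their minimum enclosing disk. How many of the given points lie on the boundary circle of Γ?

2

By Welzl's lemma the MEC is supported by two points (diametrically opposite) or three points (on a circumcircle).
The farthest pair is A–E with squared distance 445. The circle on this segment as diameter has centre (1, -4.5) and r² = 445/4 = 111.25.
Check B: distance² to centre = 11.25 ≤ 111.25, so it lies inside.
All remaining points lie in this disk, and no smaller disk contains both endpoints, so this is the minimum enclosing circle.
The points at distance exactly r from the centre are A, E — 2 points.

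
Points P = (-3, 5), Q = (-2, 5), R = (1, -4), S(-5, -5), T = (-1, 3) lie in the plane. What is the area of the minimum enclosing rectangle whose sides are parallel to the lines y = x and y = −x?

84.5

In coordinates u = x + y, v = x − y the rectangle is axis-aligned; the map (x,y)→(u,v) scales areas by 2.
u-values: 2, 3, -3, -10, 2; range = 3 − (-10) = 13.
v-values: -8, -7, 5, 0, -4; range = 5 − (-8) = 13.
Area = (13 × 13) / 2 = 84.5.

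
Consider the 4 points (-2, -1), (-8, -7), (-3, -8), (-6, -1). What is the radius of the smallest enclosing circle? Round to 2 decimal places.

4.25

The minimum enclosing circle is determined by three boundary points: (-2, -1), (-8, -7), (-3, -8).
Their circumcentre is (-29/6, -25/6) with r² = 325/18.
The farthest remaining point (-6, -1) is at distance² 205/18 ≤ 325/18.
r = √(325/18) ≈ 4.25.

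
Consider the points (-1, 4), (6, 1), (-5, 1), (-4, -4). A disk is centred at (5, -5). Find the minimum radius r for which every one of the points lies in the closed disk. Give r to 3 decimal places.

11.662

The required radius is the distance from (5, -5) to the farthest point.
Squared distances: 117, 37, 136, 82.
Maximum is 136, attained at (-5, 1).
r = √136 ≈ 11.662.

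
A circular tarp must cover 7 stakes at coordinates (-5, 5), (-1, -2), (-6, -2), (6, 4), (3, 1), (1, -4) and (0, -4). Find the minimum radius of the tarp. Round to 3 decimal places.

6.708

By Welzl's lemma the MEC is supported by two points (diametrically opposite) or three points (on a circumcircle).
The farthest pair is (-6, -2)–(6, 4) with squared distance 180. The circle on this segment as diameter has centre (0, 1) and r² = 180/4 = 45.
Check (-5, 5): distance² to centre = 41 ≤ 45, so it lies inside.
All remaining points lie in this disk, and no smaller disk contains both endpoints, so this is the minimum enclosing circle.
r = √45 ≈ 6.708.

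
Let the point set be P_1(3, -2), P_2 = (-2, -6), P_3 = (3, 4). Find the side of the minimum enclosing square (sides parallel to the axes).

The bounding box has width 5 and height 10.
An axis-aligned square enclosing the set must have side ≥ max(width, height).
So the minimum side is max(5, 10) = 10.

10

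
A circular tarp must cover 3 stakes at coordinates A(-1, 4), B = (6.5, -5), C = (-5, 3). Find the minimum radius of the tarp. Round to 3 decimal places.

Side lengths²: AB² = 137.25, AC² = 17, BC² = 196.25.
Since BC² = 196.25 ≥ 137.25 + 17 = 154.25, the angle opposite BC is not acute, so the smallest enclosing circle has BC as diameter.
Centre = midpoint of BC = (0.75, -1), r² = 196.25/4 = 49.0625.
r = √(49.0625) ≈ 7.004.

7.004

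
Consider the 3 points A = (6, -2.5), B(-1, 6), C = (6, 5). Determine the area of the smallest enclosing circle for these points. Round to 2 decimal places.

Side lengths²: AB² = 121.25, AC² = 56.25, BC² = 50.
Since AB² = 121.25 ≥ 56.25 + 50 = 106.25, the angle opposite AB is not acute, so the smallest enclosing circle has AB as diameter.
Centre = midpoint of AB = (2.5, 1.75), r² = 121.25/4 = 30.3125.
Area = π·r² = π·30.3125 ≈ 95.23.

95.23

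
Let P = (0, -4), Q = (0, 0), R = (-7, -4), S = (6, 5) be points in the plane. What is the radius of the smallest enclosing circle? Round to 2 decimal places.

7.91

The farthest pair is R–S with squared distance 250. The circle on this segment as diameter has centre (-0.5, 0.5) and r² = 250/4 = 62.5.
Check P: distance² to centre = 20.5 ≤ 62.5, so it lies inside.
All remaining points lie in this disk, and no smaller disk contains both endpoints, so this is the minimum enclosing circle.
r = √(62.5) ≈ 7.91.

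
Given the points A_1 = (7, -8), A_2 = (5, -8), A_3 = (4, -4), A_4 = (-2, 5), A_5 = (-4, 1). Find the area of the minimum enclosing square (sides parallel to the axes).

The bounding box has width 11 and height 13.
An axis-aligned square enclosing the set must have side ≥ max(width, height).
So the minimum side is max(11, 13) = 13.
Area = 13² = 169.

169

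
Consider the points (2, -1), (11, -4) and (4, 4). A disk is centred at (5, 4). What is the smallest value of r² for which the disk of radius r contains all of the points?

100

The required radius is the distance from (5, 4) to the farthest point.
Squared distances: 34, 100, 1.
Maximum is 100, attained at (11, -4).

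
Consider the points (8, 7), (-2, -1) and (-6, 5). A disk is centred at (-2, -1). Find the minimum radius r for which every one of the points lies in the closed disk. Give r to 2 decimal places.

12.81

The required radius is the distance from (-2, -1) to the farthest point.
Squared distances: 164, 0, 52.
Maximum is 164, attained at (8, 7).
r = √164 ≈ 12.81.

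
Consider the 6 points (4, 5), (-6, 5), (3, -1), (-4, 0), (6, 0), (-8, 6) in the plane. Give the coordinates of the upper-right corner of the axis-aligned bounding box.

(6, 6)

x-range [-8, 6], y-range [-1, 6].
The upper-right corner is (6, 6).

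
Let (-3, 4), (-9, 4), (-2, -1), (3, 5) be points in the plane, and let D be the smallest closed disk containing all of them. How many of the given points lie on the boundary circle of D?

The minimum enclosing circle of a finite set is fixed by two of the points (as a diameter) or three (as a circumcircle).
The farthest pair is (-9, 4)–(3, 5) with squared distance 145. The circle on this segment as diameter has centre (-3, 4.5) and r² = 145/4 = 36.25.
Check (-3, 4): distance² to centre = 0.25 ≤ 36.25, so it lies inside.
All remaining points lie in this disk, and no smaller disk contains both endpoints, so this is the minimum enclosing circle.
The points at distance exactly r from the centre are (-9, 4), (3, 5) — 2 points.

2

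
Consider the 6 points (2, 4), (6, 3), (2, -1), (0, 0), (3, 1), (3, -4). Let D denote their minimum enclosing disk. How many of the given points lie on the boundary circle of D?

3

A smallest enclosing disk is always determined by at most three of the input points on its boundary.
The minimum enclosing circle is determined by three boundary points: (2, 4), (6, 3), (3, -4).
Their circumcentre is (195/62, 5/62) with r² = 32045/1922.
The farthest remaining point (0, 0) is at distance² 19025/1922 ≤ 32045/1922.
The points at distance exactly r from the centre are (2, 4), (6, 3), (3, -4) — 3 points.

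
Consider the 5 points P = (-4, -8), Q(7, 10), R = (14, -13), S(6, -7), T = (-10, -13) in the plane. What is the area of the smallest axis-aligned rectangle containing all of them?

x ranges over [-10, 14], width 24.
y ranges over [-13, 10], height 23.
Area = 24 × 23 = 552.

552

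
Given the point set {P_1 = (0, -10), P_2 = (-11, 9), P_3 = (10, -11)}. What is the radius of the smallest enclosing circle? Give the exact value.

Side lengths²: P_1P_2² = 482, P_1P_3² = 101, P_2P_3² = 841.
Since P_2P_3² = 841 ≥ 482 + 101 = 583, the angle opposite P_2P_3 is not acute, so the smallest enclosing circle has P_2P_3 as diameter.
Centre = midpoint of P_2P_3 = (-0.5, -1), r² = 841/4 = 210.25.
r = √(210.25) = 14.5.

14.5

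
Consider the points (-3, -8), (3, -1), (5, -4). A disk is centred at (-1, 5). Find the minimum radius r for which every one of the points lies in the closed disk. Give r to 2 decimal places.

The required radius is the distance from (-1, 5) to the farthest point.
Squared distances: 173, 52, 117.
Maximum is 173, attained at (-3, -8).
r = √173 ≈ 13.15.

13.15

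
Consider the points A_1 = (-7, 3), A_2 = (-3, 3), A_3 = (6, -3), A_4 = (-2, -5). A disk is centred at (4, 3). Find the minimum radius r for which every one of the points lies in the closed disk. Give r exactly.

The required radius is the distance from (4, 3) to the farthest point.
Squared distances: 121, 49, 40, 100.
Maximum is 121, attained at A_1.
r = √121 = 11.

11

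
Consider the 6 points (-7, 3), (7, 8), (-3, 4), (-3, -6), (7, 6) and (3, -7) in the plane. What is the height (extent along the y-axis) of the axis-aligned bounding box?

max y = 8, min y = -7, so height = 15.

15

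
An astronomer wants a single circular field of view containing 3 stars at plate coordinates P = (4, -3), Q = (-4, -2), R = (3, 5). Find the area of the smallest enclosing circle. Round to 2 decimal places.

Side lengths²: PQ² = 65, PR² = 65, QR² = 98.
Since QR² = 98 < 65 + 65 = 130, the triangle is acute, so the smallest enclosing circle is the circumcircle.
Circumcentre = (7/18, 11/18), r² = 4225/162.
Area = π·r² = π·4225/162 ≈ 81.93.

81.93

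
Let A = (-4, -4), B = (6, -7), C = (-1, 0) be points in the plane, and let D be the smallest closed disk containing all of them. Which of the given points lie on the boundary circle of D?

Side lengths²: AB² = 109, AC² = 25, BC² = 98.
Since AB² = 109 < 98 + 25 = 123, the triangle is acute, so the smallest enclosing circle is the circumcircle.
Circumcentre = (17/14, -67/14), r² = 2725/98.
The points at distance exactly r from the centre are A, B, C — 3 points.

A, B, C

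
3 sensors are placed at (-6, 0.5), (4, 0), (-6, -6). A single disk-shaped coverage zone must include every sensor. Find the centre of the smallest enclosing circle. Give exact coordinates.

Call the three points A, B, C in the order given.
Side lengths²: AB² = 100.25, AC² = 42.25, BC² = 136.
Since BC² = 136 < 100.25 + 42.25 = 142.5, the triangle is acute, so the smallest enclosing circle is the circumcircle.
Circumcentre = (-1.15, -2.75), r² = 34.085.
Centre = (-1.15, -2.75).

(-1.15, -2.75)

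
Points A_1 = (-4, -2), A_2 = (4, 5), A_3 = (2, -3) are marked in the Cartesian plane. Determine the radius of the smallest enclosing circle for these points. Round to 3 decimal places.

Side lengths²: A_1A_2² = 113, A_1A_3² = 37, A_2A_3² = 68.
Since A_1A_2² = 113 ≥ 68 + 37 = 105, the angle opposite A_1A_2 is not acute, so the smallest enclosing circle has A_1A_2 as diameter.
Centre = midpoint of A_1A_2 = (0, 1.5), r² = 113/4 = 28.25.
r = √(28.25) ≈ 5.315.

5.315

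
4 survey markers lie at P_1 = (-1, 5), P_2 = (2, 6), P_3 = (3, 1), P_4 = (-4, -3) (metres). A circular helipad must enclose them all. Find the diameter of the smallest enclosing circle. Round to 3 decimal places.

10.817

The farthest pair is P_2–P_4 with squared distance 117. The circle on this segment as diameter has centre (-1, 1.5) and r² = 117/4 = 29.25.
Check P_1: distance² to centre = 12.25 ≤ 29.25, so it lies inside.
All remaining points lie in this disk, and no smaller disk contains both endpoints, so this is the minimum enclosing circle.
Diameter = 2r = 2√(29.25) ≈ 10.817.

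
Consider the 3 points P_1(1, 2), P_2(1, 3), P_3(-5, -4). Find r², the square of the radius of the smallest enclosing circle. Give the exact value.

21.25

Side lengths²: P_1P_2² = 1, P_1P_3² = 72, P_2P_3² = 85.
Since P_2P_3² = 85 ≥ 72 + 1 = 73, the angle opposite P_2P_3 is not acute, so the smallest enclosing circle has P_2P_3 as diameter.
Centre = midpoint of P_2P_3 = (-2, -0.5), r² = 85/4 = 21.25.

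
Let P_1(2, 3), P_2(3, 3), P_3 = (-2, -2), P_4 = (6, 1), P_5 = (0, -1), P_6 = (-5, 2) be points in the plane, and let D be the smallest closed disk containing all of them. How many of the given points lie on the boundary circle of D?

The minimum enclosing circle of a finite set is fixed by two of the points (as a diameter) or three (as a circumcircle).
The farthest pair is P_4–P_6 with squared distance 122. The circle on this segment as diameter has centre (0.5, 1.5) and r² = 122/4 = 30.5.
Check P_1: distance² to centre = 4.5 ≤ 30.5, so it lies inside.
All remaining points lie in this disk, and no smaller disk contains both endpoints, so this is the minimum enclosing circle.
The points at distance exactly r from the centre are P_4, P_6 — 2 points.

2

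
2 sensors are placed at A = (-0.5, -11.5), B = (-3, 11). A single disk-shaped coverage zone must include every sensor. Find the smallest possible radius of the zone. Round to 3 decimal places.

The smallest circle enclosing two points has them as diameter endpoints.
Centre = midpoint = (-1.75, -0.25); r² = |AB|²/4 = 512.5/4 = 128.125.
r = √(128.125) ≈ 11.319.

11.319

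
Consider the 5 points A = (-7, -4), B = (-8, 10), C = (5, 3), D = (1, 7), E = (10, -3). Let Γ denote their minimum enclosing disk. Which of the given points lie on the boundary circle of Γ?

B, E

A smallest enclosing disk is always determined by at most three of the input points on its boundary.
The farthest pair is B–E with squared distance 493. The circle on this segment as diameter has centre (1, 3.5) and r² = 493/4 = 123.25.
Check A: distance² to centre = 120.25 ≤ 123.25, so it lies inside.
All remaining points lie in this disk, and no smaller disk contains both endpoints, so this is the minimum enclosing circle.
The points at distance exactly r from the centre are B, E — 2 points.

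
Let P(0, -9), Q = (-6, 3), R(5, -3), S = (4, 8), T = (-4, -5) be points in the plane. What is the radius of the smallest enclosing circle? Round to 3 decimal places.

8.732

The farthest pair is P–S with squared distance 305. The circle on this segment as diameter has centre (2, -0.5) and r² = 305/4 = 76.25.
Check Q: distance² to centre = 76.25 ≤ 76.25, so it lies inside.
All remaining points lie in this disk, and no smaller disk contains both endpoints, so this is the minimum enclosing circle.
r = √(76.25) ≈ 8.732.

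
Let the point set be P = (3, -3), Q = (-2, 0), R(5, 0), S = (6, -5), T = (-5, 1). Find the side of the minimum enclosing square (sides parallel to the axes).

The bounding box has width 11 and height 6.
An axis-aligned square enclosing the set must have side ≥ max(width, height).
So the minimum side is max(11, 6) = 11.

11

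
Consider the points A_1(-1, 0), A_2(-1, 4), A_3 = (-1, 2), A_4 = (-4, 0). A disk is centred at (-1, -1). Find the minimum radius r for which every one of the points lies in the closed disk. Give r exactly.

The required radius is the distance from (-1, -1) to the farthest point.
Squared distances: 1, 25, 9, 10.
Maximum is 25, attained at A_2.
r = √25 = 5.

5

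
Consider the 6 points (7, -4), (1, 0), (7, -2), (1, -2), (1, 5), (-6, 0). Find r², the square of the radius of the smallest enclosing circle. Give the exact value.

By Welzl's lemma the MEC is supported by two points (diametrically opposite) or three points (on a circumcircle).
The minimum enclosing circle is determined by three boundary points: (7, -4), (1, 5), (-6, 0).
Their circumcentre is (35/62, -111/62) with r² = 88985/1922.
The farthest remaining point (7, -2) is at distance² 79685/1922 ≤ 88985/1922.

88985/1922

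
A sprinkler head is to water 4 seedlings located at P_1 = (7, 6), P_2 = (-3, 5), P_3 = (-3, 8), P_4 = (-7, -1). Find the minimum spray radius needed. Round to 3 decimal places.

7.826

The farthest pair is P_1–P_4 with squared distance 245. The circle on this segment as diameter has centre (0, 2.5) and r² = 245/4 = 61.25.
Check P_2: distance² to centre = 15.25 ≤ 61.25, so it lies inside.
All remaining points lie in this disk, and no smaller disk contains both endpoints, so this is the minimum enclosing circle.
r = √(61.25) ≈ 7.826.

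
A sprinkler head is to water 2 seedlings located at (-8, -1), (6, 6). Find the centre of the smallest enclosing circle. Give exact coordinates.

(-1, 2.5)

The smallest circle enclosing two points has them as diameter endpoints.
Centre = midpoint = (-1, 2.5); r² = |(-8, -1)−(6, 6)|²/4 = 245/4 = 61.25.
Centre = (-1, 2.5).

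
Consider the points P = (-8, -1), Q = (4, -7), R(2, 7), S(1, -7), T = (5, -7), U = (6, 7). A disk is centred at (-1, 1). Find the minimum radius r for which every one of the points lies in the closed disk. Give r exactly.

10

The required radius is the distance from (-1, 1) to the farthest point.
Squared distances: 53, 89, 45, 68, 100, 85.
Maximum is 100, attained at T.
r = √100 = 10.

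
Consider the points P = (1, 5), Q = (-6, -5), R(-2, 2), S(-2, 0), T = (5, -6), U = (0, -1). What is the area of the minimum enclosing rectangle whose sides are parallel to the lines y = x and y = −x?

127.5

In coordinates u = x + y, v = x − y the rectangle is axis-aligned; the map (x,y)→(u,v) scales areas by 2.
u-values: 6, -11, 0, -2, -1, -1; range = 6 − (-11) = 17.
v-values: -4, -1, -4, -2, 11, 1; range = 11 − (-4) = 15.
Area = (17 × 15) / 2 = 127.5.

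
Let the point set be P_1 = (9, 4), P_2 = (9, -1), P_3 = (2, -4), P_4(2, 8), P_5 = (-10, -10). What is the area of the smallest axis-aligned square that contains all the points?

The bounding box has width 19 and height 18.
An axis-aligned square enclosing the set must have side ≥ max(width, height).
So the minimum side is max(19, 18) = 19.
Area = 19² = 361.

361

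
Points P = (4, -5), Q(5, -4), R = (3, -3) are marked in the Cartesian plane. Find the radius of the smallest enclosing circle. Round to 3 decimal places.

Side lengths²: PQ² = 2, PR² = 5, QR² = 5.
Since QR² = 5 < 5 + 2 = 7, the triangle is acute, so the smallest enclosing circle is the circumcircle.
Circumcentre = (23/6, -23/6), r² = 25/18.
r = √(25/18) ≈ 1.179.

1.179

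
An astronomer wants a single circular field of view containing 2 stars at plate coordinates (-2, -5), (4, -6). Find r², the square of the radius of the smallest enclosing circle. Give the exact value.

The smallest circle enclosing two points has them as diameter endpoints.
Centre = midpoint = (1, -5.5); r² = |(-2, -5)−(4, -6)|²/4 = 37/4 = 9.25.

9.25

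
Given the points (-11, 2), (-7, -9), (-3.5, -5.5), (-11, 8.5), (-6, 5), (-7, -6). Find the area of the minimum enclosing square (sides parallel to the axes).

The bounding box has width 7.5 and height 17.5.
An axis-aligned square enclosing the set must have side ≥ max(width, height).
So the minimum side is max(7.5, 17.5) = 17.5.
Area = 17.5² = 306.25.

306.25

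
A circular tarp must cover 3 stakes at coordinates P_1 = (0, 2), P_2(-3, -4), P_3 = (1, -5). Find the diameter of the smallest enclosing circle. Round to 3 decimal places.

7.244

Side lengths²: P_1P_2² = 45, P_1P_3² = 50, P_2P_3² = 17.
Since P_1P_3² = 50 < 45 + 17 = 62, the triangle is acute, so the smallest enclosing circle is the circumcircle.
Circumcentre = (-5/18, -29/18), r² = 2125/162.
Diameter = 2r = 2√(2125/162) ≈ 7.244.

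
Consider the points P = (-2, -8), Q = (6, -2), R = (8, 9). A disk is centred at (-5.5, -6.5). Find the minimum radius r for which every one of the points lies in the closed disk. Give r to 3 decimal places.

The required radius is the distance from (-5.5, -6.5) to the farthest point.
Squared distances: 14.5, 152.5, 422.5.
Maximum is 422.5, attained at R.
r = √(422.5) ≈ 20.555.

20.555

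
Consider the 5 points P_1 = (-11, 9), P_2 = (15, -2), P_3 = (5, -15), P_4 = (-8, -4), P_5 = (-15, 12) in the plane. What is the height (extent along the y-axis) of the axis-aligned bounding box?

max y = 12, min y = -15, so height = 27.

27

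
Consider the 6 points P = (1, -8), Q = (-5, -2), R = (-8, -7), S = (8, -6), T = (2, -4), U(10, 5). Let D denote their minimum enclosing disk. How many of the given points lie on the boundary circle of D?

By Welzl's lemma the MEC is supported by two points (diametrically opposite) or three points (on a circumcircle).
The farthest pair is R–U with squared distance 468. The circle on this segment as diameter has centre (1, -1) and r² = 468/4 = 117.
Check P: distance² to centre = 49 ≤ 117, so it lies inside.
All remaining points lie in this disk, and no smaller disk contains both endpoints, so this is the minimum enclosing circle.
The points at distance exactly r from the centre are R, U — 2 points.

2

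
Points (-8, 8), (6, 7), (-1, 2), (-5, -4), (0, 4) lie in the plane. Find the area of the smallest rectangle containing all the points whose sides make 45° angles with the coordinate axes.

165

In coordinates u = x + y, v = x − y the rectangle is axis-aligned; the map (x,y)→(u,v) scales areas by 2.
u-values: 0, 13, 1, -9, 4; range = 13 − (-9) = 22.
v-values: -16, -1, -3, -1, -4; range = -1 − (-16) = 15.
Area = (22 × 15) / 2 = 165.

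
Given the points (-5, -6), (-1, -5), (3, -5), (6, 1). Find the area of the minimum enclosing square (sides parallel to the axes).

The bounding box has width 11 and height 7.
An axis-aligned square enclosing the set must have side ≥ max(width, height).
So the minimum side is max(11, 7) = 11.
Area = 11² = 121.

121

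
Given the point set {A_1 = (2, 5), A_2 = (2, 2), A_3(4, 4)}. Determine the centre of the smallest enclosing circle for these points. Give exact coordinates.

(2.5, 3.5)

Side lengths²: A_1A_2² = 9, A_1A_3² = 5, A_2A_3² = 8.
Since A_1A_2² = 9 < 8 + 5 = 13, the triangle is acute, so the smallest enclosing circle is the circumcircle.
Circumcentre = (2.5, 3.5), r² = 2.5.
Centre = (2.5, 3.5).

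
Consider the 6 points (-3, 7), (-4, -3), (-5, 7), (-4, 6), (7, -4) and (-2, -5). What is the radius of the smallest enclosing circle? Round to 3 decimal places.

8.139

By Welzl's lemma the MEC is supported by two points (diametrically opposite) or three points (on a circumcircle).
The farthest pair is (-5, 7)–(7, -4) with squared distance 265. The circle on this segment as diameter has centre (1, 1.5) and r² = 265/4 = 66.25.
Check (-3, 7): distance² to centre = 46.25 ≤ 66.25, so it lies inside.
All remaining points lie in this disk, and no smaller disk contains both endpoints, so this is the minimum enclosing circle.
r = √(66.25) ≈ 8.139.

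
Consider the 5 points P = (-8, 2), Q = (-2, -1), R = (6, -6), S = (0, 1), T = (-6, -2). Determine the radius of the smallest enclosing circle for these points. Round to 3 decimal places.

8.062

The farthest pair is P–R with squared distance 260. The circle on this segment as diameter has centre (-1, -2) and r² = 260/4 = 65.
Check Q: distance² to centre = 2 ≤ 65, so it lies inside.
All remaining points lie in this disk, and no smaller disk contains both endpoints, so this is the minimum enclosing circle.
r = √65 ≈ 8.062.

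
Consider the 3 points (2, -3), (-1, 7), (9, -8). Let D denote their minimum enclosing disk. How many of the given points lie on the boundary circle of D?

2

Call the three points A, B, C in the order given.
Side lengths²: AB² = 109, AC² = 74, BC² = 325.
Since BC² = 325 ≥ 109 + 74 = 183, the angle opposite BC is not acute, so the smallest enclosing circle has BC as diameter.
Centre = midpoint of BC = (4, -0.5), r² = 325/4 = 81.25.
The points at distance exactly r from the centre are (-1, 7), (9, -8) — 2 points.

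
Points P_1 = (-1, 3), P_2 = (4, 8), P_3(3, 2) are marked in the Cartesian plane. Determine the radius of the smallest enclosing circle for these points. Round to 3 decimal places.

3.547

Side lengths²: P_1P_2² = 50, P_1P_3² = 17, P_2P_3² = 37.
Since P_1P_2² = 50 < 37 + 17 = 54, the triangle is acute, so the smallest enclosing circle is the circumcircle.
Circumcentre = (1.7, 5.3), r² = 12.58.
r = √(12.58) ≈ 3.547.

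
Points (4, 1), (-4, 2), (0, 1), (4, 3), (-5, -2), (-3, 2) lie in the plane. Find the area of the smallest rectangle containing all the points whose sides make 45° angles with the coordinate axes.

In coordinates u = x + y, v = x − y the rectangle is axis-aligned; the map (x,y)→(u,v) scales areas by 2.
u-values: 5, -2, 1, 7, -7, -1; range = 7 − (-7) = 14.
v-values: 3, -6, -1, 1, -3, -5; range = 3 − (-6) = 9.
Area = (14 × 9) / 2 = 63.

63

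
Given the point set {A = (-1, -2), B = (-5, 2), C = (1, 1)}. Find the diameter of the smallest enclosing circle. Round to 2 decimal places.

Side lengths²: AB² = 32, AC² = 13, BC² = 37.
Since BC² = 37 < 32 + 13 = 45, the triangle is acute, so the smallest enclosing circle is the circumcircle.
Circumcentre = (-2.1, 0.9), r² = 9.62.
Diameter = 2r = 2√(9.62) ≈ 6.20.

6.20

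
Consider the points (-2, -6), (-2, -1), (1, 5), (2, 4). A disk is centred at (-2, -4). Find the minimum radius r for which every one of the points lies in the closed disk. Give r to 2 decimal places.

The required radius is the distance from (-2, -4) to the farthest point.
Squared distances: 4, 9, 90, 80.
Maximum is 90, attained at (1, 5).
r = √90 ≈ 9.49.

9.49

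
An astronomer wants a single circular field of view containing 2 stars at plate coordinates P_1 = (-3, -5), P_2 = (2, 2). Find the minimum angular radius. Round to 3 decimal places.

The smallest circle enclosing two points has them as diameter endpoints.
Centre = midpoint = (-0.5, -1.5); r² = |P_1P_2|²/4 = 74/4 = 18.5.
r = √(18.5) ≈ 4.301.

4.301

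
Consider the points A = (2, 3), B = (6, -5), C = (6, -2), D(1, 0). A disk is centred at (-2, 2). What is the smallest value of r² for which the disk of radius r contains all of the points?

The required radius is the distance from (-2, 2) to the farthest point.
Squared distances: 17, 113, 80, 13.
Maximum is 113, attained at B.

113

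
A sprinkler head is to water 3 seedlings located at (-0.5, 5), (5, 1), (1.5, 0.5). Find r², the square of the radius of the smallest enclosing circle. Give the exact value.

Call the three points A, B, C in the order given.
Side lengths²: AB² = 46.25, AC² = 24.25, BC² = 12.5.
Since AB² = 46.25 ≥ 24.25 + 12.5 = 36.75, the angle opposite AB is not acute, so the smallest enclosing circle has AB as diameter.
Centre = midpoint of AB = (2.25, 3), r² = 46.25/4 = 11.5625.

11.5625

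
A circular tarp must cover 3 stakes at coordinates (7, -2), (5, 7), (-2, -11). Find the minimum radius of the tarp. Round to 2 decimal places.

Call the three points A, B, C in the order given.
Side lengths²: AB² = 85, AC² = 162, BC² = 373.
Since BC² = 373 ≥ 162 + 85 = 247, the angle opposite BC is not acute, so the smallest enclosing circle has BC as diameter.
Centre = midpoint of BC = (1.5, -2), r² = 373/4 = 93.25.
r = √(93.25) ≈ 9.66.

9.66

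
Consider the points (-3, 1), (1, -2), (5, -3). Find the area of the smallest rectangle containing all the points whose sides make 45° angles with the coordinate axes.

In coordinates u = x + y, v = x − y the rectangle is axis-aligned; the map (x,y)→(u,v) scales areas by 2.
u-values: -2, -1, 2; range = 2 − (-2) = 4.
v-values: -4, 3, 8; range = 8 − (-4) = 12.
Area = (4 × 12) / 2 = 24.

24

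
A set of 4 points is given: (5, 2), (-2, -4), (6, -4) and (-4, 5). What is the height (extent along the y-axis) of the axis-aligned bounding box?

max y = 5, min y = -4, so height = 9.

9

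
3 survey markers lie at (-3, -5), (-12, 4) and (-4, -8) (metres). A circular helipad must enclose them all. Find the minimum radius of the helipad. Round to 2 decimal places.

Call the three points A, B, C in the order given.
Side lengths²: AB² = 162, AC² = 10, BC² = 208.
Since BC² = 208 ≥ 162 + 10 = 172, the angle opposite BC is not acute, so the smallest enclosing circle has BC as diameter.
Centre = midpoint of BC = (-8, -2), r² = 208/4 = 52.
r = √52 ≈ 7.21.

7.21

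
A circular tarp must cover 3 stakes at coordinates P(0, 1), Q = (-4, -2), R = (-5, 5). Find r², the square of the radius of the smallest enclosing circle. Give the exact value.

Side lengths²: PQ² = 25, PR² = 41, QR² = 50.
Since QR² = 50 < 41 + 25 = 66, the triangle is acute, so the smallest enclosing circle is the circumcircle.
Circumcentre = (-223/62, 101/62), r² = 25625/1922.

25625/1922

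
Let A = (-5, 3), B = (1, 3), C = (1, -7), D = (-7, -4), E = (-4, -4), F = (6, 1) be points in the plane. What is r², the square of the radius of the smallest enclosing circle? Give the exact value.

48.5

By Welzl's lemma the MEC is supported by two points (diametrically opposite) or three points (on a circumcircle).
The farthest pair is D–F with squared distance 194. The circle on this segment as diameter has centre (-0.5, -1.5) and r² = 194/4 = 48.5.
Check A: distance² to centre = 40.5 ≤ 48.5, so it lies inside.
All remaining points lie in this disk, and no smaller disk contains both endpoints, so this is the minimum enclosing circle.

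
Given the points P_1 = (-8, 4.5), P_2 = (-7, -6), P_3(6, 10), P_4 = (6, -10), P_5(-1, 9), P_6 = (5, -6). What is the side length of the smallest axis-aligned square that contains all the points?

The bounding box has width 14 and height 20.
An axis-aligned square enclosing the set must have side ≥ max(width, height).
So the minimum side is max(14, 20) = 20.

20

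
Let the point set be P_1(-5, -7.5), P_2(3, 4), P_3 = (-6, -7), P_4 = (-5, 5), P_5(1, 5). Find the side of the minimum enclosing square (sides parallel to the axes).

The bounding box has width 9 and height 12.5.
An axis-aligned square enclosing the set must have side ≥ max(width, height).
So the minimum side is max(9, 12.5) = 12.5.

12.5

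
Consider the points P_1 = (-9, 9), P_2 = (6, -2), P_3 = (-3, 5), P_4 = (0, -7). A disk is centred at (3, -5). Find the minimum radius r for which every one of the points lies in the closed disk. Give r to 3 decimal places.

18.439

The required radius is the distance from (3, -5) to the farthest point.
Squared distances: 340, 18, 136, 13.
Maximum is 340, attained at P_1.
r = √340 ≈ 18.439.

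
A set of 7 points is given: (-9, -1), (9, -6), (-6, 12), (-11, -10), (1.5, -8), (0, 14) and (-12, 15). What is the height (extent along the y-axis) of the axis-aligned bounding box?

max y = 15, min y = -10, so height = 25.

25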